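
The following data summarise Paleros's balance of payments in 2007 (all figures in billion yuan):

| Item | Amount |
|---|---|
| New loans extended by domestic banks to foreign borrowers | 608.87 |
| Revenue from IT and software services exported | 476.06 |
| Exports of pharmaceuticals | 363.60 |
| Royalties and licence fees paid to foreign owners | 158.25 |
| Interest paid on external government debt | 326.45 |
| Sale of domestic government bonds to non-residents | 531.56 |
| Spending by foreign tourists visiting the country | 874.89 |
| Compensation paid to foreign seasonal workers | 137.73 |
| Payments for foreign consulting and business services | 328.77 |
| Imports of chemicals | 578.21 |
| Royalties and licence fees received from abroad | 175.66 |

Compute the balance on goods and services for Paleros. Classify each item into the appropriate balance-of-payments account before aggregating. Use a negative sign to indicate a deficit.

Goods: 363.60 - 578.21 = -214.61
Services: 874.89 - 328.77 + 476.06 + 175.66 - 158.25 = 1039.59
Trade balance = -214.61 + 1039.59 = 824.98
(Excluded from the trade balance — financial account: new loans extended by domestic banks to foreign borrowers 608.87, sale of domestic government bonds to non-residents 531.56; primary income: interest paid on external government debt 326.45, compensation paid to foreign seasonal workers 137.73.)

824.98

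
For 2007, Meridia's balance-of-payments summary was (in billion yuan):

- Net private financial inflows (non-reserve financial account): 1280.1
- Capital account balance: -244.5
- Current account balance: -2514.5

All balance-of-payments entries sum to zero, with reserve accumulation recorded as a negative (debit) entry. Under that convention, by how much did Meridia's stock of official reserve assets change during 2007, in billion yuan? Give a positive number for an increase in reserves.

-1478.9

Official reserve transactions balance = -((-2514.5) + (-244.5) + 1280.1) = 1478.9
An accumulation of reserves is recorded as a debit (negative entry), so the change in the stock of reserves is the negative of that balance.
Change in official reserves = -(1478.9) = -1478.9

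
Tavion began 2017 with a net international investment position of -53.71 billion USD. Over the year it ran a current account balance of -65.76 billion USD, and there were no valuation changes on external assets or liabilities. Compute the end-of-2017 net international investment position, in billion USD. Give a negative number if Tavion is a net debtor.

-119.47

With no valuation effects, change in NIIP = current account = -65.76
End-of-year NIIP = -53.71 + (-65.76) = -119.47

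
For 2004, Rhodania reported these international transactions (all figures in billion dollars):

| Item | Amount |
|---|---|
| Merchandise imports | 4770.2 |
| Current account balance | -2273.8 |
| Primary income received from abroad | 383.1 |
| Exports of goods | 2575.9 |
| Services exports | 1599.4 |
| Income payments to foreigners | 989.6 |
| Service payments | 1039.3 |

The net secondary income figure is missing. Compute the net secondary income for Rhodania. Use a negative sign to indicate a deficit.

-33.1

Current account = goods balance + services balance + net primary income + net secondary income
Sum of the known components = -2240.7
Net secondary income = CA - (known components) = -2273.8 - (-2240.7) = -33.1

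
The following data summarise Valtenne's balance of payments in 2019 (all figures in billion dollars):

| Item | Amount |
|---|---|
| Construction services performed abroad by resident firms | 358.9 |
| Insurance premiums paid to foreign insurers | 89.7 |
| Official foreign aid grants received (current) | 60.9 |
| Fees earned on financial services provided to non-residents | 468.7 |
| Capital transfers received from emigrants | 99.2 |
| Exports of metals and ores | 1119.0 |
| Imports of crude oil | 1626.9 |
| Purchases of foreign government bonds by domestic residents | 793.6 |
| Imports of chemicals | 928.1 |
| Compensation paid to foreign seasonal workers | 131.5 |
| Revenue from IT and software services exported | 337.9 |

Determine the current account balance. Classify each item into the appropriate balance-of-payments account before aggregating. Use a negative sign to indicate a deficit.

Goods: -928.1 + 1119.0 - 1626.9 = -1436.0
Services: -89.7 + 468.7 + 337.9 + 358.9 = 1075.8
Primary income: -131.5
Secondary income: 60.9
Current account = (-1436.0) + 1075.8 + (-131.5) + 60.9 = -430.8
(Excluded from the current account — capital account: capital transfers received from emigrants 99.2; financial account: purchases of foreign government bonds by domestic residents 793.6.)

-430.8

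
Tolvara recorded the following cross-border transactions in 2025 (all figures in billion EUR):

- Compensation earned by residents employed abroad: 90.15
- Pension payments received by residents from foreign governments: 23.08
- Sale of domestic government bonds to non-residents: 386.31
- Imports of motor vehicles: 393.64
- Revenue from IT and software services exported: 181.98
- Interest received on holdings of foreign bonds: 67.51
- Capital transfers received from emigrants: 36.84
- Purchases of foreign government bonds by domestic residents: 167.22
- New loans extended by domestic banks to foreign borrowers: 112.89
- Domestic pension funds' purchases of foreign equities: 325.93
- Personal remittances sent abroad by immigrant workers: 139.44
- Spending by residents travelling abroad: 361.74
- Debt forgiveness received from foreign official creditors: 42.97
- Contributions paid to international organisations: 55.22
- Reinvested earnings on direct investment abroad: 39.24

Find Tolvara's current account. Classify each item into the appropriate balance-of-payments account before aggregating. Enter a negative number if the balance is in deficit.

-548.08

Goods: -393.64
Services: -361.74 + 181.98 = -179.76
Primary income: 90.15 + 39.24 + 67.51 = 196.90
Secondary income: 23.08 - 55.22 - 139.44 = -171.58
Current account = (-393.64) + (-179.76) + 196.90 + (-171.58) = -548.08
(Excluded from the current account — financial account: sale of domestic government bonds to non-residents 386.31, purchases of foreign government bonds by domestic residents 167.22, new loans extended by domestic banks to foreign borrowers 112.89, domestic pension funds' purchases of foreign equities 325.93; capital account: capital transfers received from emigrants 36.84, debt forgiveness received from foreign official creditors 42.97.)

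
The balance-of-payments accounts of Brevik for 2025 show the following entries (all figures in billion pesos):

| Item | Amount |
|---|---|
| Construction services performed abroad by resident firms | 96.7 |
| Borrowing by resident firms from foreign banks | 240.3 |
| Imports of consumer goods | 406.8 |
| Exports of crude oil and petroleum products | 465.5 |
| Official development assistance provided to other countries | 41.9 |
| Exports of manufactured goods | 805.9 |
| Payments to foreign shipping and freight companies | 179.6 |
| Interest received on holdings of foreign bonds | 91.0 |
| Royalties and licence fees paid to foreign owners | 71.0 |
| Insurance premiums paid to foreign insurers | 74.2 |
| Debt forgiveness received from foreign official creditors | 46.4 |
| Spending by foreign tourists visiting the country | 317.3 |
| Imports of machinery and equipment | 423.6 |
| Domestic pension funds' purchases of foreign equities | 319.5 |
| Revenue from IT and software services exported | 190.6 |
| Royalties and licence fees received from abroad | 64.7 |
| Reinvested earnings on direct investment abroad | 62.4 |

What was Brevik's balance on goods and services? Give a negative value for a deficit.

Goods: 465.5 - 423.6 - 406.8 + 805.9 = 441.0
Services: 317.3 + 96.7 - 71.0 - 74.2 - 179.6 + 190.6 + 64.7 = 344.5
Trade balance = 441.0 + 344.5 = 785.5
(Excluded from the trade balance — financial account: borrowing by resident firms from foreign banks 240.3, domestic pension funds' purchases of foreign equities 319.5; secondary income: official development assistance provided to other countries 41.9; primary income: interest received on holdings of foreign bonds 91.0, reinvested earnings on direct investment abroad 62.4; capital account: debt forgiveness received from foreign official creditors 46.4.)

785.5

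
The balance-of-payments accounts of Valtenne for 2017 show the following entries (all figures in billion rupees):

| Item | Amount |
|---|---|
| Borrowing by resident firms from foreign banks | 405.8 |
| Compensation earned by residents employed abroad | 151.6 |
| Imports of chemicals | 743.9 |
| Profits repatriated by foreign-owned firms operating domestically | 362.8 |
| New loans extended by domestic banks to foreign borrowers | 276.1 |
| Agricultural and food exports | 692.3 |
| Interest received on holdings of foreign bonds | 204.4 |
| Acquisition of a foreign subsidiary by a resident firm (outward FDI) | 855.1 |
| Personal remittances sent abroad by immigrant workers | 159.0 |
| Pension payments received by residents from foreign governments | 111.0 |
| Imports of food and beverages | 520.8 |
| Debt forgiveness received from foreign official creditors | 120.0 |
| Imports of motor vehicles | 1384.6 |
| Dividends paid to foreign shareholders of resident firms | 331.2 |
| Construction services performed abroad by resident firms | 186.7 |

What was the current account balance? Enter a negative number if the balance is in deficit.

-2156.3

Goods: -743.9 - 520.8 + 692.3 - 1384.6 = -1957.0
Services: 186.7
Primary income: 151.6 + 204.4 - 331.2 - 362.8 = -338.0
Secondary income: 111.0 - 159.0 = -48.0
Current account = (-1957.0) + 186.7 + (-338.0) + (-48.0) = -2156.3
(Excluded from the current account — financial account: borrowing by resident firms from foreign banks 405.8, new loans extended by domestic banks to foreign borrowers 276.1, acquisition of a foreign subsidiary by a resident firm (outward FDI) 855.1; capital account: debt forgiveness received from foreign official creditors 120.0.)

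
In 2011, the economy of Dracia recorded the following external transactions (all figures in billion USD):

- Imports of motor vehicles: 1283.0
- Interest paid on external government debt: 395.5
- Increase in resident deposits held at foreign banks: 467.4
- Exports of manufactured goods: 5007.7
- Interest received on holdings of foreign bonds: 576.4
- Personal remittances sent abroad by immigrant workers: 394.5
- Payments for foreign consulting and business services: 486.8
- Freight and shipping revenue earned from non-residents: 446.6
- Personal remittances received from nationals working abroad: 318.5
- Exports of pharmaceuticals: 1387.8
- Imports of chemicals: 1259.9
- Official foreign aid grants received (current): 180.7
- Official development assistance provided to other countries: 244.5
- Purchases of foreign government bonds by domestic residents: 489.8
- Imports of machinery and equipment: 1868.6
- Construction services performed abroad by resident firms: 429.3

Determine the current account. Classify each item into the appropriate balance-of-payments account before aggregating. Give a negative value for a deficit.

2414.2

Goods: -1283.0 + 5007.7 - 1259.9 + 1387.8 - 1868.6 = 1984.0
Services: -486.8 + 446.6 + 429.3 = 389.1
Primary income: 576.4 - 395.5 = 180.9
Secondary income: -394.5 - 244.5 + 318.5 + 180.7 = -139.8
Current account = 1984.0 + 389.1 + 180.9 + (-139.8) = 2414.2
(Excluded from the current account — financial account: increase in resident deposits held at foreign banks 467.4, purchases of foreign government bonds by domestic residents 489.8.)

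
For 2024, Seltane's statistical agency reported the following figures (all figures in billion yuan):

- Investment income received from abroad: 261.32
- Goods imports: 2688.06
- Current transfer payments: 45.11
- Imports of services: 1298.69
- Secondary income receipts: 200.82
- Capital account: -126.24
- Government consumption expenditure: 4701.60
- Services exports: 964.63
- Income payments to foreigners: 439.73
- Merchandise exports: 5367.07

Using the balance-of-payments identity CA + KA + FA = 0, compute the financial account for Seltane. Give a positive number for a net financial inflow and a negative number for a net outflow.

Goods balance = 5367.07 - 2688.06 = 2679.01
Services balance = 964.63 - 1298.69 = -334.06
Trade balance (goods + services) = 2679.01 + (-334.06) = 2344.95
Net primary income = 261.32 - 439.73 = -178.41
Net secondary income = 200.82 - 45.11 = 155.71
Current account = 2344.95 + (-178.41) + 155.71 = 2322.25
Financial account = -(2322.25 + (-126.24)) = -2196.01

-2196.01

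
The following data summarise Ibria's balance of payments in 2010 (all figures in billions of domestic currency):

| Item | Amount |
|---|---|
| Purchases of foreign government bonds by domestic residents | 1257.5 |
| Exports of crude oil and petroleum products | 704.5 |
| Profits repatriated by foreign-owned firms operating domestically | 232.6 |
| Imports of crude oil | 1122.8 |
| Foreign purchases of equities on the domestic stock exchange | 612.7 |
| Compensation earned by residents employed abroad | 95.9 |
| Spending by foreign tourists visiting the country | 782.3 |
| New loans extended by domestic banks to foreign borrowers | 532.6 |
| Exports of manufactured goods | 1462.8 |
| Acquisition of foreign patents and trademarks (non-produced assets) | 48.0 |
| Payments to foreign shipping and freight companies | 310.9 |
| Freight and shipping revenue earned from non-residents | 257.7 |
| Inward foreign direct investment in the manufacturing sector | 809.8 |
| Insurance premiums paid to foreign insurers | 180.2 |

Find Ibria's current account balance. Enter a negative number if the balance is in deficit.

1456.7

Goods: -1122.8 + 1462.8 + 704.5 = 1044.5
Services: 782.3 - 180.2 - 310.9 + 257.7 = 548.9
Primary income: -232.6 + 95.9 = -136.7
Current account = 1044.5 + 548.9 + (-136.7) = 1456.7
(Excluded from the current account — financial account: purchases of foreign government bonds by domestic residents 1257.5, foreign purchases of equities on the domestic stock exchange 612.7, new loans extended by domestic banks to foreign borrowers 532.6, inward foreign direct investment in the manufacturing sector 809.8; capital account: acquisition of foreign patents and trademarks (non-produced assets) 48.0.)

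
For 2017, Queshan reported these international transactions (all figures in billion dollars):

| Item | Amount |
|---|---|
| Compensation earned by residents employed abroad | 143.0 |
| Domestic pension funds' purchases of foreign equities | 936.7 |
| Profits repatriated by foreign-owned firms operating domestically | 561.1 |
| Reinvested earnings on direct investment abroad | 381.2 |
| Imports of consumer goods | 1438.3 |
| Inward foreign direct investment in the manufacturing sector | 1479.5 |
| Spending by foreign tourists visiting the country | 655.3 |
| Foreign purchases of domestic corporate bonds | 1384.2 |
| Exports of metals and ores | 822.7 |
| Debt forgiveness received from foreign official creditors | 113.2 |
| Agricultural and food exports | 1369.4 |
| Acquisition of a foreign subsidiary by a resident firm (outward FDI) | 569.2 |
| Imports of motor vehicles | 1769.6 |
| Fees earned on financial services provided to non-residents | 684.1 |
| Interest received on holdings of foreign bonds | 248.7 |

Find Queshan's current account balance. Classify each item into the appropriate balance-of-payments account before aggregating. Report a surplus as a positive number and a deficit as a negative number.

535.4

Goods: 822.7 + 1369.4 - 1438.3 - 1769.6 = -1015.8
Services: 684.1 + 655.3 = 1339.4
Primary income: 381.2 - 561.1 + 248.7 + 143.0 = 211.8
Current account = (-1015.8) + 1339.4 + 211.8 = 535.4
(Excluded from the current account — financial account: domestic pension funds' purchases of foreign equities 936.7, inward foreign direct investment in the manufacturing sector 1479.5, foreign purchases of domestic corporate bonds 1384.2, acquisition of a foreign subsidiary by a resident firm (outward FDI) 569.2; capital account: debt forgiveness received from foreign official creditors 113.2.)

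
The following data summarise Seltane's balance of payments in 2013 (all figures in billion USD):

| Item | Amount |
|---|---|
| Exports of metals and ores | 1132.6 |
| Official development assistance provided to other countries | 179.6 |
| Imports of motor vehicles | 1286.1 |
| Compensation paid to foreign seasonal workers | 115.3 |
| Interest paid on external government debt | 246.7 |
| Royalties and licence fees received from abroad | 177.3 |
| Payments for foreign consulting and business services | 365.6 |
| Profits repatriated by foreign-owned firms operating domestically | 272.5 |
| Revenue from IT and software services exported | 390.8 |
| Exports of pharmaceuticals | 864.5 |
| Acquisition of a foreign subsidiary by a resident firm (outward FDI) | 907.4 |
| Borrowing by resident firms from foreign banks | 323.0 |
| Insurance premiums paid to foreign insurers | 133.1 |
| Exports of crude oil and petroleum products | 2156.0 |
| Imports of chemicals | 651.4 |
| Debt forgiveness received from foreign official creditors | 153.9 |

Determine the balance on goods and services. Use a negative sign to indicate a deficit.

Goods: 1132.6 - 651.4 + 864.5 + 2156.0 - 1286.1 = 2215.6
Services: 390.8 - 133.1 - 365.6 + 177.3 = 69.4
Trade balance = 2215.6 + 69.4 = 2285.0
(Excluded from the trade balance — secondary income: official development assistance provided to other countries 179.6; primary income: compensation paid to foreign seasonal workers 115.3, interest paid on external government debt 246.7, profits repatriated by foreign-owned firms operating domestically 272.5; financial account: acquisition of a foreign subsidiary by a resident firm (outward FDI) 907.4, borrowing by resident firms from foreign banks 323.0; capital account: debt forgiveness received from foreign official creditors 153.9.)

2285.0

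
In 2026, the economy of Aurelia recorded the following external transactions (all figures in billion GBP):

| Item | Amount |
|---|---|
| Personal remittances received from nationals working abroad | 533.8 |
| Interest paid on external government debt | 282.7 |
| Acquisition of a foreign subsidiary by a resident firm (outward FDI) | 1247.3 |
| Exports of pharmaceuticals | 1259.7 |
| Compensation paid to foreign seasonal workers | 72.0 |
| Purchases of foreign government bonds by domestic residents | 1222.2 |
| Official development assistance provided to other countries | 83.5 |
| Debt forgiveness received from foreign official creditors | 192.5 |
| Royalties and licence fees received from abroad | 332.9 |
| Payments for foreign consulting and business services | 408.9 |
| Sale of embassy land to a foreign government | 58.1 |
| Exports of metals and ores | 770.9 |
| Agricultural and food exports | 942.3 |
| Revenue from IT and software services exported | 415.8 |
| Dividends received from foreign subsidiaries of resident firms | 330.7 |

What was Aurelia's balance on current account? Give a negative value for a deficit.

3739.0

Goods: 1259.7 + 942.3 + 770.9 = 2972.9
Services: 332.9 + 415.8 - 408.9 = 339.8
Primary income: 330.7 - 282.7 - 72.0 = -24.0
Secondary income: 533.8 - 83.5 = 450.3
Current account = 2972.9 + 339.8 + (-24.0) + 450.3 = 3739.0
(Excluded from the current account — financial account: acquisition of a foreign subsidiary by a resident firm (outward FDI) 1247.3, purchases of foreign government bonds by domestic residents 1222.2; capital account: debt forgiveness received from foreign official creditors 192.5, sale of embassy land to a foreign government 58.1.)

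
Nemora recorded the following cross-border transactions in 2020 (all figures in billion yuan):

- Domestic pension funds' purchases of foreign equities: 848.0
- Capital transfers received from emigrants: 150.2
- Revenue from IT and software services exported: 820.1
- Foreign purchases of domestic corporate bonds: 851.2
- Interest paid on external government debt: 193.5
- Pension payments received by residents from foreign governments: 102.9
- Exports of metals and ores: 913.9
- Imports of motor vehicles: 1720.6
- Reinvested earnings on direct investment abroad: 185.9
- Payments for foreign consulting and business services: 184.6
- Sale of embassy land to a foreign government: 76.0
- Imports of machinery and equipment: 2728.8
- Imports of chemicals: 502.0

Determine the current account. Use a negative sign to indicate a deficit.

Goods: 913.9 - 2728.8 - 1720.6 - 502.0 = -4037.5
Services: -184.6 + 820.1 = 635.5
Primary income: -193.5 + 185.9 = -7.6
Secondary income: 102.9
Current account = (-4037.5) + 635.5 + (-7.6) + 102.9 = -3306.7
(Excluded from the current account — financial account: domestic pension funds' purchases of foreign equities 848.0, foreign purchases of domestic corporate bonds 851.2; capital account: capital transfers received from emigrants 150.2, sale of embassy land to a foreign government 76.0.)

-3306.7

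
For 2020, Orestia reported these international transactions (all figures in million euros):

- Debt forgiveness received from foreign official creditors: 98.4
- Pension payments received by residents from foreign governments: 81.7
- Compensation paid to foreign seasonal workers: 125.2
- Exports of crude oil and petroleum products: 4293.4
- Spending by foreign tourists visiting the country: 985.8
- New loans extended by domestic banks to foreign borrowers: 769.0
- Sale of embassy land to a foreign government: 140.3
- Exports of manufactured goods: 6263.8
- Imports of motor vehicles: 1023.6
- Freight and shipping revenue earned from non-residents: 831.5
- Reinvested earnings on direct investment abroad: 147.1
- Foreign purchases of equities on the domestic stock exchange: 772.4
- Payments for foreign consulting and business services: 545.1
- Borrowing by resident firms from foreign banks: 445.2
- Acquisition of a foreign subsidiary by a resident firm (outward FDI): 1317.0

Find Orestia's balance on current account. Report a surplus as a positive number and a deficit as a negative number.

10909.4

Goods: -1023.6 + 4293.4 + 6263.8 = 9533.6
Services: 831.5 + 985.8 - 545.1 = 1272.2
Primary income: 147.1 - 125.2 = 21.9
Secondary income: 81.7
Current account = 9533.6 + 1272.2 + 21.9 + 81.7 = 10909.4
(Excluded from the current account — capital account: debt forgiveness received from foreign official creditors 98.4, sale of embassy land to a foreign government 140.3; financial account: new loans extended by domestic banks to foreign borrowers 769.0, foreign purchases of equities on the domestic stock exchange 772.4, borrowing by resident firms from foreign banks 445.2, acquisition of a foreign subsidiary by a resident firm (outward FDI) 1317.0.)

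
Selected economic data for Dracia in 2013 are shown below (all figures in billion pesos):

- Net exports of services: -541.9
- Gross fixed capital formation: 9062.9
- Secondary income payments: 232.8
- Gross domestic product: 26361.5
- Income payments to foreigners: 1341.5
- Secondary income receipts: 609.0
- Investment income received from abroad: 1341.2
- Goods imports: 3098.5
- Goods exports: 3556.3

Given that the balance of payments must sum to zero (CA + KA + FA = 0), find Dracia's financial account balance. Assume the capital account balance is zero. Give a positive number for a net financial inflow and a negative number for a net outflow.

-291.8

Goods balance = 3556.3 - 3098.5 = 457.8
Services balance = -541.9
Trade balance (goods + services) = 457.8 + (-541.9) = -84.1
Net primary income = 1341.2 - 1341.5 = -0.3
Net secondary income = 609.0 - 232.8 = 376.2
Current account = -84.1 + (-0.3) + 376.2 = 291.8
Financial account = -(291.8) = -291.8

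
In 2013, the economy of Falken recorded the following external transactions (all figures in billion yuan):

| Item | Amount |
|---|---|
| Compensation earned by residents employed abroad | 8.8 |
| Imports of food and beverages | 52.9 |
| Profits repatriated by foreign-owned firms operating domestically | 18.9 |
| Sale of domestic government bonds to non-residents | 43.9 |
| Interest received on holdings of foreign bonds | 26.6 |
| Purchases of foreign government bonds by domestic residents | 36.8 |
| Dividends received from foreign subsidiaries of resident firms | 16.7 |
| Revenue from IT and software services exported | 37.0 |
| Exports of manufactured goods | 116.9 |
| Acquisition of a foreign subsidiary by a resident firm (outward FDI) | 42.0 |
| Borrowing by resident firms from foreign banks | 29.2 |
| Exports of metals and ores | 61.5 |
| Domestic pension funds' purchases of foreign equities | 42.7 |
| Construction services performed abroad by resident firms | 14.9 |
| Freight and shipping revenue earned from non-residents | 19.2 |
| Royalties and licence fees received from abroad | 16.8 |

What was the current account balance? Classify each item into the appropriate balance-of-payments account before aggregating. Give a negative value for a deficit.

Goods: -52.9 + 61.5 + 116.9 = 125.5
Services: 16.8 + 37.0 + 14.9 + 19.2 = 87.9
Primary income: 26.6 + 8.8 - 18.9 + 16.7 = 33.2
Current account = 125.5 + 87.9 + 33.2 = 246.6
(Excluded from the current account — financial account: sale of domestic government bonds to non-residents 43.9, purchases of foreign government bonds by domestic residents 36.8, acquisition of a foreign subsidiary by a resident firm (outward FDI) 42.0, borrowing by resident firms from foreign banks 29.2, domestic pension funds' purchases of foreign equities 42.7.)

246.6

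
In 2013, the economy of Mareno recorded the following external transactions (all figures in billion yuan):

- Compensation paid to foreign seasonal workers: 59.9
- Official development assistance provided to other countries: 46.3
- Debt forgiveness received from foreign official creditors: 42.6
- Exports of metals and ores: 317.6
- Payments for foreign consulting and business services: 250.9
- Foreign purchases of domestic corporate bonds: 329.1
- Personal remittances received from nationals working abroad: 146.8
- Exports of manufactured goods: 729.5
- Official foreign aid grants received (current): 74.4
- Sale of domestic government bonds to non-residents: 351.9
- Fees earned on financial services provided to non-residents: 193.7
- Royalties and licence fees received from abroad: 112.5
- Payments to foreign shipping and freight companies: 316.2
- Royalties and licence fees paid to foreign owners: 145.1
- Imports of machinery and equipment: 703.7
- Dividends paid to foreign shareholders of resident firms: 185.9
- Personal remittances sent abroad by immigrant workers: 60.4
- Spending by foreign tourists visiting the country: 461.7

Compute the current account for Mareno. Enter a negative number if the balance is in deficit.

267.8

Goods: 317.6 - 703.7 + 729.5 = 343.4
Services: 461.7 - 316.2 - 250.9 + 193.7 + 112.5 - 145.1 = 55.7
Primary income: -59.9 - 185.9 = -245.8
Secondary income: 146.8 - 60.4 + 74.4 - 46.3 = 114.5
Current account = 343.4 + 55.7 + (-245.8) + 114.5 = 267.8
(Excluded from the current account — capital account: debt forgiveness received from foreign official creditors 42.6; financial account: foreign purchases of domestic corporate bonds 329.1, sale of domestic government bonds to non-residents 351.9.)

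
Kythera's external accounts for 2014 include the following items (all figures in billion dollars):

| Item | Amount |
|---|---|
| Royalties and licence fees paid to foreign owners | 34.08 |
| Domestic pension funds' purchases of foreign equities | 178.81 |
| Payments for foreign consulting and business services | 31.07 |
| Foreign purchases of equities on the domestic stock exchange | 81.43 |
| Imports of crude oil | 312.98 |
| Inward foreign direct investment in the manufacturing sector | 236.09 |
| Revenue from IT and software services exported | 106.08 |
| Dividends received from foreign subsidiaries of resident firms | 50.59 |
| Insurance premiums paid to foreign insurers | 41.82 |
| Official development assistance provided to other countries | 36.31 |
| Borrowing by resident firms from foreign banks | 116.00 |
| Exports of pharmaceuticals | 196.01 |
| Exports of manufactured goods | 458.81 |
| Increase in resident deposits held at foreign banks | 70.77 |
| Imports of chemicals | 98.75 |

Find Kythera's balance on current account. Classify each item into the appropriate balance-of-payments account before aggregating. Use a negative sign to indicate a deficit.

Goods: 196.01 - 312.98 - 98.75 + 458.81 = 243.09
Services: 106.08 - 41.82 - 34.08 - 31.07 = -0.89
Primary income: 50.59
Secondary income: -36.31
Current account = 243.09 + (-0.89) + 50.59 + (-36.31) = 256.48
(Excluded from the current account — financial account: domestic pension funds' purchases of foreign equities 178.81, foreign purchases of equities on the domestic stock exchange 81.43, inward foreign direct investment in the manufacturing sector 236.09, borrowing by resident firms from foreign banks 116.00, increase in resident deposits held at foreign banks 70.77.)

256.48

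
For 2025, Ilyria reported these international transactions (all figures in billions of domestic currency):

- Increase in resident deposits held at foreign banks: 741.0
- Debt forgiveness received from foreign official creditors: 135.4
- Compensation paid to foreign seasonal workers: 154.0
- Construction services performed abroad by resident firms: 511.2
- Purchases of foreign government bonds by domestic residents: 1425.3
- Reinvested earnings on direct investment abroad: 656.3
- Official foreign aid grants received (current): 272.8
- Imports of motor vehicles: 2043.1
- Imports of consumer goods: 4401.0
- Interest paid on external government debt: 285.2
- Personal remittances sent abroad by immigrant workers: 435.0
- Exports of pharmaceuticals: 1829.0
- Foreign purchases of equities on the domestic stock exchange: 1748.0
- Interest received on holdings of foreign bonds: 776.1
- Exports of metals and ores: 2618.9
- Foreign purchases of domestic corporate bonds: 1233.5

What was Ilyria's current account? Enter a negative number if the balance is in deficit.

-654.0

Goods: -4401.0 - 2043.1 + 2618.9 + 1829.0 = -1996.2
Services: 511.2
Primary income: 776.1 - 285.2 + 656.3 - 154.0 = 993.2
Secondary income: 272.8 - 435.0 = -162.2
Current account = (-1996.2) + 511.2 + 993.2 + (-162.2) = -654.0
(Excluded from the current account — financial account: increase in resident deposits held at foreign banks 741.0, purchases of foreign government bonds by domestic residents 1425.3, foreign purchases of equities on the domestic stock exchange 1748.0, foreign purchases of domestic corporate bonds 1233.5; capital account: debt forgiveness received from foreign official creditors 135.4.)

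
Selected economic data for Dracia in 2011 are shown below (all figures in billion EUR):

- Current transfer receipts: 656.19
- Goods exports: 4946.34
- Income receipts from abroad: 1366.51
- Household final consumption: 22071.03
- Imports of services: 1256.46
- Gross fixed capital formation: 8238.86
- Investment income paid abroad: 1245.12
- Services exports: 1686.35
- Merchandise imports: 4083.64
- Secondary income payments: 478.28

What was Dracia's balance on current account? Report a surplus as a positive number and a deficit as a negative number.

1591.89

Goods balance = 4946.34 - 4083.64 = 862.70
Services balance = 1686.35 - 1256.46 = 429.89
Trade balance (goods + services) = 862.70 + 429.89 = 1292.59
Net primary income = 1366.51 - 1245.12 = 121.39
Net secondary income = 656.19 - 478.28 = 177.91
Current account = 1292.59 + 121.39 + 177.91 = 1591.89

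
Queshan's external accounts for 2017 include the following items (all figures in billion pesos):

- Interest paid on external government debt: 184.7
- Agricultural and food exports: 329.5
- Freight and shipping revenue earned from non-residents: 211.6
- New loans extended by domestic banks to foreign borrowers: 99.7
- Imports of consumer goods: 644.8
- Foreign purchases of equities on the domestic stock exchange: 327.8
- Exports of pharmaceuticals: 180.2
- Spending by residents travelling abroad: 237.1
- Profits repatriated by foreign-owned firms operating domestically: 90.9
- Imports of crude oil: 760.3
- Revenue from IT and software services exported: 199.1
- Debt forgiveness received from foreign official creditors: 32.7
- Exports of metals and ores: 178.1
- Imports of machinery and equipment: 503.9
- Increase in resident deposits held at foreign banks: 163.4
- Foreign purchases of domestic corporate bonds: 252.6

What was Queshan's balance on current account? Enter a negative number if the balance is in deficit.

Goods: 329.5 - 760.3 - 644.8 + 180.2 + 178.1 - 503.9 = -1221.2
Services: -237.1 + 199.1 + 211.6 = 173.6
Primary income: -90.9 - 184.7 = -275.6
Current account = (-1221.2) + 173.6 + (-275.6) = -1323.2
(Excluded from the current account — financial account: new loans extended by domestic banks to foreign borrowers 99.7, foreign purchases of equities on the domestic stock exchange 327.8, increase in resident deposits held at foreign banks 163.4, foreign purchases of domestic corporate bonds 252.6; capital account: debt forgiveness received from foreign official creditors 32.7.)

-1323.2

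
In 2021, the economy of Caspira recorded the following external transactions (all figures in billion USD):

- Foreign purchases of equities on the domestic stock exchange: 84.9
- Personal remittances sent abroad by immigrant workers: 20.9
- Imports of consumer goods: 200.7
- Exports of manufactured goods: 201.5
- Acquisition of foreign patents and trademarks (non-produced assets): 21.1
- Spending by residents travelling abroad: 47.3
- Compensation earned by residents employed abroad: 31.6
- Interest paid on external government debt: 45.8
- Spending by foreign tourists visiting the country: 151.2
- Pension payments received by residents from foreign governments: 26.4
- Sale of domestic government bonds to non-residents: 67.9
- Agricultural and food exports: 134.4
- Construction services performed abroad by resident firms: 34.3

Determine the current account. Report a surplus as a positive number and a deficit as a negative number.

264.7

Goods: 201.5 + 134.4 - 200.7 = 135.2
Services: -47.3 + 34.3 + 151.2 = 138.2
Primary income: -45.8 + 31.6 = -14.2
Secondary income: -20.9 + 26.4 = 5.5
Current account = 135.2 + 138.2 + (-14.2) + 5.5 = 264.7
(Excluded from the current account — financial account: foreign purchases of equities on the domestic stock exchange 84.9, sale of domestic government bonds to non-residents 67.9; capital account: acquisition of foreign patents and trademarks (non-produced assets) 21.1.)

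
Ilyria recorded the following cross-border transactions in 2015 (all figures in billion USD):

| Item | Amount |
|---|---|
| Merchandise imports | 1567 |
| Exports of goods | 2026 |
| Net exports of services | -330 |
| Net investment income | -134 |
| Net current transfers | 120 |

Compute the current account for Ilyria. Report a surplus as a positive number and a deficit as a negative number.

115

Goods balance = 2026 - 1567 = 459
Services balance = -330
Trade balance (goods + services) = 459 + (-330) = 129
Net primary income = -134
Net secondary income = 120
Current account = 129 + (-134) + 120 = 115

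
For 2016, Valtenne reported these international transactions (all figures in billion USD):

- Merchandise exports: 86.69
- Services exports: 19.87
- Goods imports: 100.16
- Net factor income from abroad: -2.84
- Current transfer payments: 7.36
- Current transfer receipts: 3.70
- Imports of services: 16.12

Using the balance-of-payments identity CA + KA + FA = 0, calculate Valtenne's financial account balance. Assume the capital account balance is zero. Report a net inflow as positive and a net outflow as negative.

Goods balance = 86.69 - 100.16 = -13.47
Services balance = 19.87 - 16.12 = 3.75
Trade balance (goods + services) = -13.47 + 3.75 = -9.72
Net primary income = -2.84
Net secondary income = 3.70 - 7.36 = -3.66
Current account = -9.72 + (-2.84) + (-3.66) = -16.22
Financial account = -(-16.22) = 16.22

16.22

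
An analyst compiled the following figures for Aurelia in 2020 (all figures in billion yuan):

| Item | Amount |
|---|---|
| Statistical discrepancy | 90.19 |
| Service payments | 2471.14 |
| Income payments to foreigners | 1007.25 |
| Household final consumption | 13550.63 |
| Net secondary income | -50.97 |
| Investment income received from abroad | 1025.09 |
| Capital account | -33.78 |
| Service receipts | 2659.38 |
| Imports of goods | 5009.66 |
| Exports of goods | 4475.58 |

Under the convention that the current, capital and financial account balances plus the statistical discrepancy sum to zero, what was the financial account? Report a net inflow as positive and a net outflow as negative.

Goods balance = 4475.58 - 5009.66 = -534.08
Services balance = 2659.38 - 2471.14 = 188.24
Trade balance (goods + services) = -534.08 + 188.24 = -345.84
Net primary income = 1025.09 - 1007.25 = 17.84
Net secondary income = -50.97
Current account = -345.84 + 17.84 + (-50.97) = -378.97
Financial account = -(-378.97 + (-33.78) + 90.19) = 322.56

322.56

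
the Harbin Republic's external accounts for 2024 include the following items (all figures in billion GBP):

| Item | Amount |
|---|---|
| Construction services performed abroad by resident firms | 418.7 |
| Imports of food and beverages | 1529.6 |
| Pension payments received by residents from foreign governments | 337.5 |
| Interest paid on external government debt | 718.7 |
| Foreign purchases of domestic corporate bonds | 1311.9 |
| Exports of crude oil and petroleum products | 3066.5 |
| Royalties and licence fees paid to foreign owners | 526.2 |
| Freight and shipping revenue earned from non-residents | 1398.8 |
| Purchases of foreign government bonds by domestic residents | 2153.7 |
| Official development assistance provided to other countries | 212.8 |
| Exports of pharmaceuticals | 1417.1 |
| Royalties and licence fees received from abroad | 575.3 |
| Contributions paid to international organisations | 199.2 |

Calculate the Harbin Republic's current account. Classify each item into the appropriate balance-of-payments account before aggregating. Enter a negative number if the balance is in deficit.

4027.4

Goods: -1529.6 + 3066.5 + 1417.1 = 2954.0
Services: 1398.8 - 526.2 + 575.3 + 418.7 = 1866.6
Primary income: -718.7
Secondary income: 337.5 - 199.2 - 212.8 = -74.5
Current account = 2954.0 + 1866.6 + (-718.7) + (-74.5) = 4027.4
(Excluded from the current account — financial account: foreign purchases of domestic corporate bonds 1311.9, purchases of foreign government bonds by domestic residents 2153.7.)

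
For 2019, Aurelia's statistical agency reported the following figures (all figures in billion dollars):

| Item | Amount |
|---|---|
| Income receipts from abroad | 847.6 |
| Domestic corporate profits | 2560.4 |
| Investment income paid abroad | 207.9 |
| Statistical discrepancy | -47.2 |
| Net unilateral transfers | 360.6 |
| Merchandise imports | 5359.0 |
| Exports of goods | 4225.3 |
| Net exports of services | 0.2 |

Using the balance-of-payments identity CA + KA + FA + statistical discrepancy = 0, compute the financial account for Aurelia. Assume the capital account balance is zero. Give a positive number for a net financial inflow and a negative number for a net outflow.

Goods balance = 4225.3 - 5359.0 = -1133.7
Services balance = 0.2
Trade balance (goods + services) = -1133.7 + 0.2 = -1133.5
Net primary income = 847.6 - 207.9 = 639.7
Net secondary income = 360.6
Current account = -1133.5 + 639.7 + 360.6 = -133.2
Financial account = -(-133.2 + (-47.2)) = 180.4

180.4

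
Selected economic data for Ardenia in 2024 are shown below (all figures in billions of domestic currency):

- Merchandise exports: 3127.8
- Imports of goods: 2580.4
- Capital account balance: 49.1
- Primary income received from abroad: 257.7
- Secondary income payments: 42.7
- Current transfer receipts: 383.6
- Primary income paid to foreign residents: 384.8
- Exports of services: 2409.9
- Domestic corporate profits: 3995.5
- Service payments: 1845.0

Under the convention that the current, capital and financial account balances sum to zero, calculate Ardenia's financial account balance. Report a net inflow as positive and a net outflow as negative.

-1375.2

Goods balance = 3127.8 - 2580.4 = 547.4
Services balance = 2409.9 - 1845.0 = 564.9
Trade balance (goods + services) = 547.4 + 564.9 = 1112.3
Net primary income = 257.7 - 384.8 = -127.1
Net secondary income = 383.6 - 42.7 = 340.9
Current account = 1112.3 + (-127.1) + 340.9 = 1326.1
Financial account = -(1326.1 + 49.1) = -1375.2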